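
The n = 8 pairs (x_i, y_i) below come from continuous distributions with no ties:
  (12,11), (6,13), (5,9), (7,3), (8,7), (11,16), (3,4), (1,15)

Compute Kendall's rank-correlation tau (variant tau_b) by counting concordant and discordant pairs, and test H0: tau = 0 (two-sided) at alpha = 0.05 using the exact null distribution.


Step 1: Enumerate the 28 unordered pairs (i,j) with i<j and classify each by sign(x_j-x_i) * sign(y_j-y_i).
  (1,2):dx=-6,dy=+2->D; (1,3):dx=-7,dy=-2->C; (1,4):dx=-5,dy=-8->C; (1,5):dx=-4,dy=-4->C
  (1,6):dx=-1,dy=+5->D; (1,7):dx=-9,dy=-7->C; (1,8):dx=-11,dy=+4->D; (2,3):dx=-1,dy=-4->C
  (2,4):dx=+1,dy=-10->D; (2,5):dx=+2,dy=-6->D; (2,6):dx=+5,dy=+3->C; (2,7):dx=-3,dy=-9->C
  (2,8):dx=-5,dy=+2->D; (3,4):dx=+2,dy=-6->D; (3,5):dx=+3,dy=-2->D; (3,6):dx=+6,dy=+7->C
  (3,7):dx=-2,dy=-5->C; (3,8):dx=-4,dy=+6->D; (4,5):dx=+1,dy=+4->C; (4,6):dx=+4,dy=+13->C
  (4,7):dx=-4,dy=+1->D; (4,8):dx=-6,dy=+12->D; (5,6):dx=+3,dy=+9->C; (5,7):dx=-5,dy=-3->C
  (5,8):dx=-7,dy=+8->D; (6,7):dx=-8,dy=-12->C; (6,8):dx=-10,dy=-1->C; (7,8):dx=-2,dy=+11->D
Step 2: C = 15, D = 13, total pairs = 28.
Step 3: tau = (C - D)/(n(n-1)/2) = (15 - 13)/28 = 0.071429.
Step 4: Exact two-sided p-value (enumerate n! = 40320 permutations of y under H0): p = 0.904861.
Step 5: alpha = 0.05. fail to reject H0.

tau_b = 0.0714 (C=15, D=13), p = 0.904861, fail to reject H0.


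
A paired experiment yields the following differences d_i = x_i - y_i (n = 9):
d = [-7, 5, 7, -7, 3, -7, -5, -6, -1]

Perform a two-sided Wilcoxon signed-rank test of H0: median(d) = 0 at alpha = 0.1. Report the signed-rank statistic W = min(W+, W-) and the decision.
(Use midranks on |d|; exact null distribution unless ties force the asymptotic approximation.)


Step 1: Drop any zero differences (none here) and take |d_i|.
|d| = [7, 5, 7, 7, 3, 7, 5, 6, 1]
Step 2: Midrank |d_i| (ties get averaged ranks).
ranks: |7|->7.5, |5|->3.5, |7|->7.5, |7|->7.5, |3|->2, |7|->7.5, |5|->3.5, |6|->5, |1|->1
Step 3: Attach original signs; sum ranks with positive sign and with negative sign.
W+ = 3.5 + 7.5 + 2 = 13
W- = 7.5 + 7.5 + 7.5 + 3.5 + 5 + 1 = 32
(Check: W+ + W- = 45 should equal n(n+1)/2 = 45.)
Step 4: Test statistic W = min(W+, W-) = 13.
Step 5: Ties in |d|, so use the tie-corrected normal approximation.
        E[W] = n(n+1)/4 = 9*10/4 = 22.5.
        Tie groups: |d|=5 (t=2), |d|=7 (t=4); sum(t^3 - t) = 66.
        Var[W] = n(n+1)(2n+1)/24 - sum(t^3-t)/48 = 1710/24 - 66/48 = 69.875.
        z = (W - E[W]) / sqrt(Var[W]) = (13 - 22.5) / 8.3591 = -1.1365.
        Two-sided p = 2*Phi(z) = 0.255755.
Step 6: alpha = 0.1. fail to reject H0.

W+ = 13, W- = 32, W = min = 13, p = 0.255755, fail to reject H0.


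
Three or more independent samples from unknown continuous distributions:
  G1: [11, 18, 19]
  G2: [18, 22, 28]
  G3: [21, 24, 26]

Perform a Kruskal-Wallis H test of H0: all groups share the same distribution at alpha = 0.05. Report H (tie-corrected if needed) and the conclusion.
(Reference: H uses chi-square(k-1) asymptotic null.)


Step 1: Combine all N = 9 observations and assign midranks.
sorted (value, group, rank): (11,G1,1), (18,G1,2.5), (18,G2,2.5), (19,G1,4), (21,G3,5), (22,G2,6), (24,G3,7), (26,G3,8), (28,G2,9)
Step 2: Sum ranks within each group.
R_1 = 7.5 (n_1 = 3)
R_2 = 17.5 (n_2 = 3)
R_3 = 20 (n_3 = 3)
Step 3: H = 12/(N(N+1)) * sum(R_i^2/n_i) - 3(N+1)
     = 12/(9*10) * (7.5^2/3 + 17.5^2/3 + 20^2/3) - 3*10
     = 0.133333 * 254.167 - 30
     = 3.888889.
Step 4: Ties present; correction factor C = 1 - 6/(9^3 - 9) = 0.991667. Corrected H = 3.888889 / 0.991667 = 3.921569.
Step 5: Under H0, H ~ chi^2(2); p-value = 0.140748.
Step 6: alpha = 0.05. fail to reject H0.

H = 3.9216, df = 2, p = 0.140748, fail to reject H0.


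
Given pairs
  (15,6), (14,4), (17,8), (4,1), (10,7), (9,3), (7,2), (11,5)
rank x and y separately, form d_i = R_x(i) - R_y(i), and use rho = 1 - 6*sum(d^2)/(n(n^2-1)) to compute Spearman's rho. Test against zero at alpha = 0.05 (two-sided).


Step 1: Rank x and y separately (midranks; no ties here).
rank(x): 15->7, 14->6, 17->8, 4->1, 10->4, 9->3, 7->2, 11->5
rank(y): 6->6, 4->4, 8->8, 1->1, 7->7, 3->3, 2->2, 5->5
Step 2: d_i = R_x(i) - R_y(i); compute d_i^2.
  (7-6)^2=1, (6-4)^2=4, (8-8)^2=0, (1-1)^2=0, (4-7)^2=9, (3-3)^2=0, (2-2)^2=0, (5-5)^2=0
sum(d^2) = 14.
Step 3: rho = 1 - 6*14 / (8*(8^2 - 1)) = 1 - 84/504 = 0.833333.
Step 4: Under H0, t = rho * sqrt((n-2)/(1-rho^2)) = 3.6927 ~ t(6).
Step 5: Two-sided p-value from the t-distribution with 6 df = 0.010176.
Step 6: alpha = 0.05. reject H0.

rho = 0.8333, p = 0.010176, reject H0 at alpha = 0.05.


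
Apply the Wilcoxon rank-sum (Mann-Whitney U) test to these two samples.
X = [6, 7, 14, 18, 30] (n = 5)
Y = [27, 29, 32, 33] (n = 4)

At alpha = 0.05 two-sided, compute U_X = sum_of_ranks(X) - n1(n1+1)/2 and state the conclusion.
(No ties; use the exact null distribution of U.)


Step 1: Combine and sort all 9 observations; assign midranks.
sorted (value, group): (6,X), (7,X), (14,X), (18,X), (27,Y), (29,Y), (30,X), (32,Y), (33,Y)
ranks: 6->1, 7->2, 14->3, 18->4, 27->5, 29->6, 30->7, 32->8, 33->9
Step 2: Rank sum for X: R1 = 1 + 2 + 3 + 4 + 7 = 17.
Step 3: U_X = R1 - n1(n1+1)/2 = 17 - 5*6/2 = 17 - 15 = 2.
       U_Y = n1*n2 - U_X = 20 - 2 = 18.
Step 4: No ties, so the exact null distribution of U (based on enumerating the C(9,5) = 126 equally likely rank assignments) gives the two-sided p-value.
Step 5: p-value = 0.063492; compare to alpha = 0.05. fail to reject H0.

U_X = 2, p = 0.063492, fail to reject H0 at alpha = 0.05.


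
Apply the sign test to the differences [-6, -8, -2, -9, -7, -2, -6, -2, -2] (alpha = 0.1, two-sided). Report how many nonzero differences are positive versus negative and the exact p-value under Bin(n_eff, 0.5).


Step 1: Discard zero differences. Original n = 9; n_eff = number of nonzero differences = 9.
Nonzero differences (with sign): -6, -8, -2, -9, -7, -2, -6, -2, -2
Step 2: Count signs: positive = 0, negative = 9.
Step 3: Under H0: P(positive) = 0.5, so the number of positives S ~ Bin(9, 0.5).
Step 4: Two-sided exact p-value = sum of Bin(9,0.5) probabilities at or below the observed probability = 0.003906.
Step 5: alpha = 0.1. reject H0.

n_eff = 9, pos = 0, neg = 9, p = 0.003906, reject H0.


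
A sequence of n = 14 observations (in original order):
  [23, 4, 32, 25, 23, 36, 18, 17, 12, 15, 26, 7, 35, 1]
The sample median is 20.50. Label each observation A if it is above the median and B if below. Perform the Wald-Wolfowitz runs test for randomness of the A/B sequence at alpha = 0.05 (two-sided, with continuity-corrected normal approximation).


Step 1: Compute median = 20.50; label A = above, B = below.
Labels in order: ABAAAABBBBABAB  (n_A = 7, n_B = 7)
Step 2: Count runs R = 8.
Step 3: Under H0 (random ordering), E[R] = 2*n_A*n_B/(n_A+n_B) + 1 = 2*7*7/14 + 1 = 8.0000.
        Var[R] = 2*n_A*n_B*(2*n_A*n_B - n_A - n_B) / ((n_A+n_B)^2 * (n_A+n_B-1)) = 8232/2548 = 3.2308.
        SD[R] = 1.7974.
Step 4: R = E[R], so z = 0 with no continuity correction.
Step 5: Two-sided p-value via normal approximation = 2*(1 - Phi(|z|)) = 1.000000.
Step 6: alpha = 0.05. fail to reject H0.

R = 8, z = 0.0000, p = 1.000000, fail to reject H0.


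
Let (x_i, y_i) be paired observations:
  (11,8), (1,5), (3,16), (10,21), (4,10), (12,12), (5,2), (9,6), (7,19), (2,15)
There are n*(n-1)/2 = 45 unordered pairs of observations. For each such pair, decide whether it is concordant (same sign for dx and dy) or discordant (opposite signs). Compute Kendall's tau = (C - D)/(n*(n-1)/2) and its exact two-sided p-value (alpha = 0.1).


Step 1: Enumerate the 45 unordered pairs (i,j) with i<j and classify each by sign(x_j-x_i) * sign(y_j-y_i).
  (1,2):dx=-10,dy=-3->C; (1,3):dx=-8,dy=+8->D; (1,4):dx=-1,dy=+13->D; (1,5):dx=-7,dy=+2->D
  (1,6):dx=+1,dy=+4->C; (1,7):dx=-6,dy=-6->C; (1,8):dx=-2,dy=-2->C; (1,9):dx=-4,dy=+11->D
  (1,10):dx=-9,dy=+7->D; (2,3):dx=+2,dy=+11->C; (2,4):dx=+9,dy=+16->C; (2,5):dx=+3,dy=+5->C
  (2,6):dx=+11,dy=+7->C; (2,7):dx=+4,dy=-3->D; (2,8):dx=+8,dy=+1->C; (2,9):dx=+6,dy=+14->C
  (2,10):dx=+1,dy=+10->C; (3,4):dx=+7,dy=+5->C; (3,5):dx=+1,dy=-6->D; (3,6):dx=+9,dy=-4->D
  (3,7):dx=+2,dy=-14->D; (3,8):dx=+6,dy=-10->D; (3,9):dx=+4,dy=+3->C; (3,10):dx=-1,dy=-1->C
  (4,5):dx=-6,dy=-11->C; (4,6):dx=+2,dy=-9->D; (4,7):dx=-5,dy=-19->C; (4,8):dx=-1,dy=-15->C
  (4,9):dx=-3,dy=-2->C; (4,10):dx=-8,dy=-6->C; (5,6):dx=+8,dy=+2->C; (5,7):dx=+1,dy=-8->D
  (5,8):dx=+5,dy=-4->D; (5,9):dx=+3,dy=+9->C; (5,10):dx=-2,dy=+5->D; (6,7):dx=-7,dy=-10->C
  (6,8):dx=-3,dy=-6->C; (6,9):dx=-5,dy=+7->D; (6,10):dx=-10,dy=+3->D; (7,8):dx=+4,dy=+4->C
  (7,9):dx=+2,dy=+17->C; (7,10):dx=-3,dy=+13->D; (8,9):dx=-2,dy=+13->D; (8,10):dx=-7,dy=+9->D
  (9,10):dx=-5,dy=-4->C
Step 2: C = 26, D = 19, total pairs = 45.
Step 3: tau = (C - D)/(n(n-1)/2) = (26 - 19)/45 = 0.155556.
Step 4: Exact two-sided p-value (enumerate n! = 3628800 permutations of y under H0): p = 0.600654.
Step 5: alpha = 0.1. fail to reject H0.

tau_b = 0.1556 (C=26, D=19), p = 0.600654, fail to reject H0.


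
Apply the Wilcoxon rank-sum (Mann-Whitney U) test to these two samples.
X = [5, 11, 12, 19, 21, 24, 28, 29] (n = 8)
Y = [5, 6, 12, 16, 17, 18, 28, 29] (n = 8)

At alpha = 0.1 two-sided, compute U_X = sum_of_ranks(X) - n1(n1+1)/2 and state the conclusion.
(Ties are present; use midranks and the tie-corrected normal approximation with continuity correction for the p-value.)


Step 1: Combine and sort all 16 observations; assign midranks.
sorted (value, group): (5,X), (5,Y), (6,Y), (11,X), (12,X), (12,Y), (16,Y), (17,Y), (18,Y), (19,X), (21,X), (24,X), (28,X), (28,Y), (29,X), (29,Y)
ranks: 5->1.5, 5->1.5, 6->3, 11->4, 12->5.5, 12->5.5, 16->7, 17->8, 18->9, 19->10, 21->11, 24->12, 28->13.5, 28->13.5, 29->15.5, 29->15.5
Step 2: Rank sum for X: R1 = 1.5 + 4 + 5.5 + 10 + 11 + 12 + 13.5 + 15.5 = 73.
Step 3: U_X = R1 - n1(n1+1)/2 = 73 - 8*9/2 = 73 - 36 = 37.
       U_Y = n1*n2 - U_X = 64 - 37 = 27.
Step 4: Ties are present, so use the tie-corrected normal approximation (with continuity correction) for the p-value.
Step 5: p-value = 0.635507; compare to alpha = 0.1. fail to reject H0.

U_X = 37, p = 0.635507, fail to reject H0 at alpha = 0.1.


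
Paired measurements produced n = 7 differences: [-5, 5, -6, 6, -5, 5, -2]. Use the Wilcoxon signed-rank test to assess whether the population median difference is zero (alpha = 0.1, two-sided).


Step 1: Drop any zero differences (none here) and take |d_i|.
|d| = [5, 5, 6, 6, 5, 5, 2]
Step 2: Midrank |d_i| (ties get averaged ranks).
ranks: |5|->3.5, |5|->3.5, |6|->6.5, |6|->6.5, |5|->3.5, |5|->3.5, |2|->1
Step 3: Attach original signs; sum ranks with positive sign and with negative sign.
W+ = 3.5 + 6.5 + 3.5 = 13.5
W- = 3.5 + 6.5 + 3.5 + 1 = 14.5
(Check: W+ + W- = 28 should equal n(n+1)/2 = 28.)
Step 4: Test statistic W = min(W+, W-) = 13.5.
Step 5: Ties in |d|, so use the tie-corrected normal approximation.
        E[W] = n(n+1)/4 = 7*8/4 = 14.
        Tie groups: |d|=5 (t=4), |d|=6 (t=2); sum(t^3 - t) = 66.
        Var[W] = n(n+1)(2n+1)/24 - sum(t^3-t)/48 = 840/24 - 66/48 = 33.625.
        z = (W - E[W]) / sqrt(Var[W]) = (13.5 - 14) / 5.7987 = -0.0862.
        Two-sided p = 2*Phi(z) = 0.931287.
Step 6: alpha = 0.1. fail to reject H0.

W+ = 13.5, W- = 14.5, W = min = 13.5, p = 0.931287, fail to reject H0.


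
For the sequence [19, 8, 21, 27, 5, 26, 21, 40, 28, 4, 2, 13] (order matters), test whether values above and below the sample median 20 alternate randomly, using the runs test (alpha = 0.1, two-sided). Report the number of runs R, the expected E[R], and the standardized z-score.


Step 1: Compute median = 20; label A = above, B = below.
Labels in order: BBAABAAAABBB  (n_A = 6, n_B = 6)
Step 2: Count runs R = 5.
Step 3: Under H0 (random ordering), E[R] = 2*n_A*n_B/(n_A+n_B) + 1 = 2*6*6/12 + 1 = 7.0000.
        Var[R] = 2*n_A*n_B*(2*n_A*n_B - n_A - n_B) / ((n_A+n_B)^2 * (n_A+n_B-1)) = 4320/1584 = 2.7273.
        SD[R] = 1.6514.
Step 4: Continuity-corrected z = (R + 0.5 - E[R]) / SD[R] = (5 + 0.5 - 7.0000) / 1.6514 = -0.9083.
Step 5: Two-sided p-value via normal approximation = 2*(1 - Phi(|z|)) = 0.363722.
Step 6: alpha = 0.1. fail to reject H0.

R = 5, z = -0.9083, p = 0.363722, fail to reject H0.


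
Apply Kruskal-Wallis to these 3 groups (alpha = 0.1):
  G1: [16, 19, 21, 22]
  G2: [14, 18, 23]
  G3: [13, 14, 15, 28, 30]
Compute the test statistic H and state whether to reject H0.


Step 1: Combine all N = 12 observations and assign midranks.
sorted (value, group, rank): (13,G3,1), (14,G2,2.5), (14,G3,2.5), (15,G3,4), (16,G1,5), (18,G2,6), (19,G1,7), (21,G1,8), (22,G1,9), (23,G2,10), (28,G3,11), (30,G3,12)
Step 2: Sum ranks within each group.
R_1 = 29 (n_1 = 4)
R_2 = 18.5 (n_2 = 3)
R_3 = 30.5 (n_3 = 5)
Step 3: H = 12/(N(N+1)) * sum(R_i^2/n_i) - 3(N+1)
     = 12/(12*13) * (29^2/4 + 18.5^2/3 + 30.5^2/5) - 3*13
     = 0.076923 * 510.383 - 39
     = 0.260256.
Step 4: Ties present; correction factor C = 1 - 6/(12^3 - 12) = 0.996503. Corrected H = 0.260256 / 0.996503 = 0.261170.
Step 5: Under H0, H ~ chi^2(2); p-value = 0.877582.
Step 6: alpha = 0.1. fail to reject H0.

H = 0.2612, df = 2, p = 0.877582, fail to reject H0.


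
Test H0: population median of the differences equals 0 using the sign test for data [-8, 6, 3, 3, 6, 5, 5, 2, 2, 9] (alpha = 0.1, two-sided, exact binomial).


Step 1: Discard zero differences. Original n = 10; n_eff = number of nonzero differences = 10.
Nonzero differences (with sign): -8, +6, +3, +3, +6, +5, +5, +2, +2, +9
Step 2: Count signs: positive = 9, negative = 1.
Step 3: Under H0: P(positive) = 0.5, so the number of positives S ~ Bin(10, 0.5).
Step 4: Two-sided exact p-value = sum of Bin(10,0.5) probabilities at or below the observed probability = 0.021484.
Step 5: alpha = 0.1. reject H0.

n_eff = 10, pos = 9, neg = 1, p = 0.021484, reject H0.


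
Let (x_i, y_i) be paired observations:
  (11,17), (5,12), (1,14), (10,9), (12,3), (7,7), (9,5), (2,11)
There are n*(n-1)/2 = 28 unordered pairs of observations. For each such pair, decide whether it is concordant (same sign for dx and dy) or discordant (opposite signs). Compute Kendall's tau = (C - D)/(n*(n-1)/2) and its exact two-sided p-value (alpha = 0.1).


Step 1: Enumerate the 28 unordered pairs (i,j) with i<j and classify each by sign(x_j-x_i) * sign(y_j-y_i).
  (1,2):dx=-6,dy=-5->C; (1,3):dx=-10,dy=-3->C; (1,4):dx=-1,dy=-8->C; (1,5):dx=+1,dy=-14->D
  (1,6):dx=-4,dy=-10->C; (1,7):dx=-2,dy=-12->C; (1,8):dx=-9,dy=-6->C; (2,3):dx=-4,dy=+2->D
  (2,4):dx=+5,dy=-3->D; (2,5):dx=+7,dy=-9->D; (2,6):dx=+2,dy=-5->D; (2,7):dx=+4,dy=-7->D
  (2,8):dx=-3,dy=-1->C; (3,4):dx=+9,dy=-5->D; (3,5):dx=+11,dy=-11->D; (3,6):dx=+6,dy=-7->D
  (3,7):dx=+8,dy=-9->D; (3,8):dx=+1,dy=-3->D; (4,5):dx=+2,dy=-6->D; (4,6):dx=-3,dy=-2->C
  (4,7):dx=-1,dy=-4->C; (4,8):dx=-8,dy=+2->D; (5,6):dx=-5,dy=+4->D; (5,7):dx=-3,dy=+2->D
  (5,8):dx=-10,dy=+8->D; (6,7):dx=+2,dy=-2->D; (6,8):dx=-5,dy=+4->D; (7,8):dx=-7,dy=+6->D
Step 2: C = 9, D = 19, total pairs = 28.
Step 3: tau = (C - D)/(n(n-1)/2) = (9 - 19)/28 = -0.357143.
Step 4: Exact two-sided p-value (enumerate n! = 40320 permutations of y under H0): p = 0.275099.
Step 5: alpha = 0.1. fail to reject H0.

tau_b = -0.3571 (C=9, D=19), p = 0.275099, fail to reject H0.


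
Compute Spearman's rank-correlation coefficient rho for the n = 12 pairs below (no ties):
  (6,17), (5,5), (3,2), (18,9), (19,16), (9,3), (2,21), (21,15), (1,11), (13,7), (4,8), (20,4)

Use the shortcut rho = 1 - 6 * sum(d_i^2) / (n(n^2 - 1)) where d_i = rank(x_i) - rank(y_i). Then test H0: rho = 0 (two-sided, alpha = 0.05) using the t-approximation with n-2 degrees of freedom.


Step 1: Rank x and y separately (midranks; no ties here).
rank(x): 6->6, 5->5, 3->3, 18->9, 19->10, 9->7, 2->2, 21->12, 1->1, 13->8, 4->4, 20->11
rank(y): 17->11, 5->4, 2->1, 9->7, 16->10, 3->2, 21->12, 15->9, 11->8, 7->5, 8->6, 4->3
Step 2: d_i = R_x(i) - R_y(i); compute d_i^2.
  (6-11)^2=25, (5-4)^2=1, (3-1)^2=4, (9-7)^2=4, (10-10)^2=0, (7-2)^2=25, (2-12)^2=100, (12-9)^2=9, (1-8)^2=49, (8-5)^2=9, (4-6)^2=4, (11-3)^2=64
sum(d^2) = 294.
Step 3: rho = 1 - 6*294 / (12*(12^2 - 1)) = 1 - 1764/1716 = -0.027972.
Step 4: Under H0, t = rho * sqrt((n-2)/(1-rho^2)) = -0.0885 ~ t(10).
Step 5: Two-sided p-value from the t-distribution with 10 df = 0.931234.
Step 6: alpha = 0.05. fail to reject H0.

rho = -0.0280, p = 0.931234, fail to reject H0 at alpha = 0.05.


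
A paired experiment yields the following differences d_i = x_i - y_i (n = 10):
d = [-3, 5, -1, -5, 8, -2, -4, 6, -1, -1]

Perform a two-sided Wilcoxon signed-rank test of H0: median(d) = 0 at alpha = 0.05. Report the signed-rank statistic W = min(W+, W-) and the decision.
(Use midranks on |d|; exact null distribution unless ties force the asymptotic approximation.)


Step 1: Drop any zero differences (none here) and take |d_i|.
|d| = [3, 5, 1, 5, 8, 2, 4, 6, 1, 1]
Step 2: Midrank |d_i| (ties get averaged ranks).
ranks: |3|->5, |5|->7.5, |1|->2, |5|->7.5, |8|->10, |2|->4, |4|->6, |6|->9, |1|->2, |1|->2
Step 3: Attach original signs; sum ranks with positive sign and with negative sign.
W+ = 7.5 + 10 + 9 = 26.5
W- = 5 + 2 + 7.5 + 4 + 6 + 2 + 2 = 28.5
(Check: W+ + W- = 55 should equal n(n+1)/2 = 55.)
Step 4: Test statistic W = min(W+, W-) = 26.5.
Step 5: Ties in |d|, so use the tie-corrected normal approximation.
        E[W] = n(n+1)/4 = 10*11/4 = 27.5.
        Tie groups: |d|=1 (t=3), |d|=5 (t=2); sum(t^3 - t) = 30.
        Var[W] = n(n+1)(2n+1)/24 - sum(t^3-t)/48 = 2310/24 - 30/48 = 95.625.
        z = (W - E[W]) / sqrt(Var[W]) = (26.5 - 27.5) / 9.7788 = -0.1023.
        Two-sided p = 2*Phi(z) = 0.918549.
Step 6: alpha = 0.05. fail to reject H0.

W+ = 26.5, W- = 28.5, W = min = 26.5, p = 0.918549, fail to reject H0.


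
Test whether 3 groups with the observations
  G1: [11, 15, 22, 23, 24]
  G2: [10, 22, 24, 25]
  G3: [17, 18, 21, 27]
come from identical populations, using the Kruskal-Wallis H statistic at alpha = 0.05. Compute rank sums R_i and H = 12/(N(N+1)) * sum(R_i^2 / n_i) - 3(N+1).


Step 1: Combine all N = 13 observations and assign midranks.
sorted (value, group, rank): (10,G2,1), (11,G1,2), (15,G1,3), (17,G3,4), (18,G3,5), (21,G3,6), (22,G1,7.5), (22,G2,7.5), (23,G1,9), (24,G1,10.5), (24,G2,10.5), (25,G2,12), (27,G3,13)
Step 2: Sum ranks within each group.
R_1 = 32 (n_1 = 5)
R_2 = 31 (n_2 = 4)
R_3 = 28 (n_3 = 4)
Step 3: H = 12/(N(N+1)) * sum(R_i^2/n_i) - 3(N+1)
     = 12/(13*14) * (32^2/5 + 31^2/4 + 28^2/4) - 3*14
     = 0.065934 * 641.05 - 42
     = 0.267033.
Step 4: Ties present; correction factor C = 1 - 12/(13^3 - 13) = 0.994505. Corrected H = 0.267033 / 0.994505 = 0.268508.
Step 5: Under H0, H ~ chi^2(2); p-value = 0.874368.
Step 6: alpha = 0.05. fail to reject H0.

H = 0.2685, df = 2, p = 0.874368, fail to reject H0.


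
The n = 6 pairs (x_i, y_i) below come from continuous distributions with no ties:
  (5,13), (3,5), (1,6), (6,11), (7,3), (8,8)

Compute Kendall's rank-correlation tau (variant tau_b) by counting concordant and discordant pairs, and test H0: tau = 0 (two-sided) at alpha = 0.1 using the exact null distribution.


Step 1: Enumerate the 15 unordered pairs (i,j) with i<j and classify each by sign(x_j-x_i) * sign(y_j-y_i).
  (1,2):dx=-2,dy=-8->C; (1,3):dx=-4,dy=-7->C; (1,4):dx=+1,dy=-2->D; (1,5):dx=+2,dy=-10->D
  (1,6):dx=+3,dy=-5->D; (2,3):dx=-2,dy=+1->D; (2,4):dx=+3,dy=+6->C; (2,5):dx=+4,dy=-2->D
  (2,6):dx=+5,dy=+3->C; (3,4):dx=+5,dy=+5->C; (3,5):dx=+6,dy=-3->D; (3,6):dx=+7,dy=+2->C
  (4,5):dx=+1,dy=-8->D; (4,6):dx=+2,dy=-3->D; (5,6):dx=+1,dy=+5->C
Step 2: C = 7, D = 8, total pairs = 15.
Step 3: tau = (C - D)/(n(n-1)/2) = (7 - 8)/15 = -0.066667.
Step 4: Exact two-sided p-value (enumerate n! = 720 permutations of y under H0): p = 1.000000.
Step 5: alpha = 0.1. fail to reject H0.

tau_b = -0.0667 (C=7, D=8), p = 1.000000, fail to reject H0.


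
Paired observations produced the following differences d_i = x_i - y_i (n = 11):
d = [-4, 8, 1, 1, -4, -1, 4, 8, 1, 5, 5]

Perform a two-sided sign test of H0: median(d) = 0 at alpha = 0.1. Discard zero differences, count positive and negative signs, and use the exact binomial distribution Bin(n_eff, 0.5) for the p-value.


Step 1: Discard zero differences. Original n = 11; n_eff = number of nonzero differences = 11.
Nonzero differences (with sign): -4, +8, +1, +1, -4, -1, +4, +8, +1, +5, +5
Step 2: Count signs: positive = 8, negative = 3.
Step 3: Under H0: P(positive) = 0.5, so the number of positives S ~ Bin(11, 0.5).
Step 4: Two-sided exact p-value = sum of Bin(11,0.5) probabilities at or below the observed probability = 0.226562.
Step 5: alpha = 0.1. fail to reject H0.

n_eff = 11, pos = 8, neg = 3, p = 0.226562, fail to reject H0.


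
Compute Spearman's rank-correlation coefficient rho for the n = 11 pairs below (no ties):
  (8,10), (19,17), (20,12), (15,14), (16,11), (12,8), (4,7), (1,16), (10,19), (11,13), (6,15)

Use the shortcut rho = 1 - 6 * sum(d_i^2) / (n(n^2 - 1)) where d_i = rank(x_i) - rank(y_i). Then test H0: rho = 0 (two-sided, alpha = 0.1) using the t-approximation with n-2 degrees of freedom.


Step 1: Rank x and y separately (midranks; no ties here).
rank(x): 8->4, 19->10, 20->11, 15->8, 16->9, 12->7, 4->2, 1->1, 10->5, 11->6, 6->3
rank(y): 10->3, 17->10, 12->5, 14->7, 11->4, 8->2, 7->1, 16->9, 19->11, 13->6, 15->8
Step 2: d_i = R_x(i) - R_y(i); compute d_i^2.
  (4-3)^2=1, (10-10)^2=0, (11-5)^2=36, (8-7)^2=1, (9-4)^2=25, (7-2)^2=25, (2-1)^2=1, (1-9)^2=64, (5-11)^2=36, (6-6)^2=0, (3-8)^2=25
sum(d^2) = 214.
Step 3: rho = 1 - 6*214 / (11*(11^2 - 1)) = 1 - 1284/1320 = 0.027273.
Step 4: Under H0, t = rho * sqrt((n-2)/(1-rho^2)) = 0.0818 ~ t(9).
Step 5: Two-sided p-value from the t-distribution with 9 df = 0.936558.
Step 6: alpha = 0.1. fail to reject H0.

rho = 0.0273, p = 0.936558, fail to reject H0 at alpha = 0.1.


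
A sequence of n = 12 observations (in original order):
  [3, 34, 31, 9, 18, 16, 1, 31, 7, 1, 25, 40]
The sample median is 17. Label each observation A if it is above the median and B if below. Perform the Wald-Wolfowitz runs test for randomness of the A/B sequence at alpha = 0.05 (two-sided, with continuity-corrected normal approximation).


Step 1: Compute median = 17; label A = above, B = below.
Labels in order: BAABABBABBAA  (n_A = 6, n_B = 6)
Step 2: Count runs R = 8.
Step 3: Under H0 (random ordering), E[R] = 2*n_A*n_B/(n_A+n_B) + 1 = 2*6*6/12 + 1 = 7.0000.
        Var[R] = 2*n_A*n_B*(2*n_A*n_B - n_A - n_B) / ((n_A+n_B)^2 * (n_A+n_B-1)) = 4320/1584 = 2.7273.
        SD[R] = 1.6514.
Step 4: Continuity-corrected z = (R - 0.5 - E[R]) / SD[R] = (8 - 0.5 - 7.0000) / 1.6514 = 0.3028.
Step 5: Two-sided p-value via normal approximation = 2*(1 - Phi(|z|)) = 0.762069.
Step 6: alpha = 0.05. fail to reject H0.

R = 8, z = 0.3028, p = 0.762069, fail to reject H0.


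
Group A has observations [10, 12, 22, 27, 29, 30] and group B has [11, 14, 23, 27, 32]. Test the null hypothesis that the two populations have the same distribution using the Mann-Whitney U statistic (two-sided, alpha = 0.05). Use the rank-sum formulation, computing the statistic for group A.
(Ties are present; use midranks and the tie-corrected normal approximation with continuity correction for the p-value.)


Step 1: Combine and sort all 11 observations; assign midranks.
sorted (value, group): (10,X), (11,Y), (12,X), (14,Y), (22,X), (23,Y), (27,X), (27,Y), (29,X), (30,X), (32,Y)
ranks: 10->1, 11->2, 12->3, 14->4, 22->5, 23->6, 27->7.5, 27->7.5, 29->9, 30->10, 32->11
Step 2: Rank sum for X: R1 = 1 + 3 + 5 + 7.5 + 9 + 10 = 35.5.
Step 3: U_X = R1 - n1(n1+1)/2 = 35.5 - 6*7/2 = 35.5 - 21 = 14.5.
       U_Y = n1*n2 - U_X = 30 - 14.5 = 15.5.
Step 4: Ties are present, so use the tie-corrected normal approximation (with continuity correction) for the p-value.
Step 5: p-value = 1.000000; compare to alpha = 0.05. fail to reject H0.

U_X = 14.5, p = 1.000000, fail to reject H0 at alpha = 0.05.


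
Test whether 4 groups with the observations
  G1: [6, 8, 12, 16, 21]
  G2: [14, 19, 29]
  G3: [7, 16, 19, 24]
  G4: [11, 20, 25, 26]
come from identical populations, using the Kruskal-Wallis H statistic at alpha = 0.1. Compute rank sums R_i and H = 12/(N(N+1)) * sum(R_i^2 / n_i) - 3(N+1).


Step 1: Combine all N = 16 observations and assign midranks.
sorted (value, group, rank): (6,G1,1), (7,G3,2), (8,G1,3), (11,G4,4), (12,G1,5), (14,G2,6), (16,G1,7.5), (16,G3,7.5), (19,G2,9.5), (19,G3,9.5), (20,G4,11), (21,G1,12), (24,G3,13), (25,G4,14), (26,G4,15), (29,G2,16)
Step 2: Sum ranks within each group.
R_1 = 28.5 (n_1 = 5)
R_2 = 31.5 (n_2 = 3)
R_3 = 32 (n_3 = 4)
R_4 = 44 (n_4 = 4)
Step 3: H = 12/(N(N+1)) * sum(R_i^2/n_i) - 3(N+1)
     = 12/(16*17) * (28.5^2/5 + 31.5^2/3 + 32^2/4 + 44^2/4) - 3*17
     = 0.044118 * 1233.2 - 51
     = 3.405882.
Step 4: Ties present; correction factor C = 1 - 12/(16^3 - 16) = 0.997059. Corrected H = 3.405882 / 0.997059 = 3.415929.
Step 5: Under H0, H ~ chi^2(3); p-value = 0.331831.
Step 6: alpha = 0.1. fail to reject H0.

H = 3.4159, df = 3, p = 0.331831, fail to reject H0.


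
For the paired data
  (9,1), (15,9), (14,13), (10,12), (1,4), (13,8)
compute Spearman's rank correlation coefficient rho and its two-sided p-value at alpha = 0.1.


Step 1: Rank x and y separately (midranks; no ties here).
rank(x): 9->2, 15->6, 14->5, 10->3, 1->1, 13->4
rank(y): 1->1, 9->4, 13->6, 12->5, 4->2, 8->3
Step 2: d_i = R_x(i) - R_y(i); compute d_i^2.
  (2-1)^2=1, (6-4)^2=4, (5-6)^2=1, (3-5)^2=4, (1-2)^2=1, (4-3)^2=1
sum(d^2) = 12.
Step 3: rho = 1 - 6*12 / (6*(6^2 - 1)) = 1 - 72/210 = 0.657143.
Step 4: Under H0, t = rho * sqrt((n-2)/(1-rho^2)) = 1.7436 ~ t(4).
Step 5: Two-sided p-value from the t-distribution with 4 df = 0.156175.
Step 6: alpha = 0.1. fail to reject H0.

rho = 0.6571, p = 0.156175, fail to reject H0 at alpha = 0.1.


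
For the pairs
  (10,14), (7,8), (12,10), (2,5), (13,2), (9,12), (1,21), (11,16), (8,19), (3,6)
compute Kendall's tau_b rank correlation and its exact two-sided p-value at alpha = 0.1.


Step 1: Enumerate the 45 unordered pairs (i,j) with i<j and classify each by sign(x_j-x_i) * sign(y_j-y_i).
  (1,2):dx=-3,dy=-6->C; (1,3):dx=+2,dy=-4->D; (1,4):dx=-8,dy=-9->C; (1,5):dx=+3,dy=-12->D
  (1,6):dx=-1,dy=-2->C; (1,7):dx=-9,dy=+7->D; (1,8):dx=+1,dy=+2->C; (1,9):dx=-2,dy=+5->D
  (1,10):dx=-7,dy=-8->C; (2,3):dx=+5,dy=+2->C; (2,4):dx=-5,dy=-3->C; (2,5):dx=+6,dy=-6->D
  (2,6):dx=+2,dy=+4->C; (2,7):dx=-6,dy=+13->D; (2,8):dx=+4,dy=+8->C; (2,9):dx=+1,dy=+11->C
  (2,10):dx=-4,dy=-2->C; (3,4):dx=-10,dy=-5->C; (3,5):dx=+1,dy=-8->D; (3,6):dx=-3,dy=+2->D
  (3,7):dx=-11,dy=+11->D; (3,8):dx=-1,dy=+6->D; (3,9):dx=-4,dy=+9->D; (3,10):dx=-9,dy=-4->C
  (4,5):dx=+11,dy=-3->D; (4,6):dx=+7,dy=+7->C; (4,7):dx=-1,dy=+16->D; (4,8):dx=+9,dy=+11->C
  (4,9):dx=+6,dy=+14->C; (4,10):dx=+1,dy=+1->C; (5,6):dx=-4,dy=+10->D; (5,7):dx=-12,dy=+19->D
  (5,8):dx=-2,dy=+14->D; (5,9):dx=-5,dy=+17->D; (5,10):dx=-10,dy=+4->D; (6,7):dx=-8,dy=+9->D
  (6,8):dx=+2,dy=+4->C; (6,9):dx=-1,dy=+7->D; (6,10):dx=-6,dy=-6->C; (7,8):dx=+10,dy=-5->D
  (7,9):dx=+7,dy=-2->D; (7,10):dx=+2,dy=-15->D; (8,9):dx=-3,dy=+3->D; (8,10):dx=-8,dy=-10->C
  (9,10):dx=-5,dy=-13->C
Step 2: C = 21, D = 24, total pairs = 45.
Step 3: tau = (C - D)/(n(n-1)/2) = (21 - 24)/45 = -0.066667.
Step 4: Exact two-sided p-value (enumerate n! = 3628800 permutations of y under H0): p = 0.861801.
Step 5: alpha = 0.1. fail to reject H0.

tau_b = -0.0667 (C=21, D=24), p = 0.861801, fail to reject H0.


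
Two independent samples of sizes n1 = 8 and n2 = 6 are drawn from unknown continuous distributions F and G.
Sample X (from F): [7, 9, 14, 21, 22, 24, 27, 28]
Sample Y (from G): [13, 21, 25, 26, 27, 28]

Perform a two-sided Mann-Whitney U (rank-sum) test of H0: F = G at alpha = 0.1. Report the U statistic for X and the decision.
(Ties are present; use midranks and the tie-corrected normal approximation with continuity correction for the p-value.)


Step 1: Combine and sort all 14 observations; assign midranks.
sorted (value, group): (7,X), (9,X), (13,Y), (14,X), (21,X), (21,Y), (22,X), (24,X), (25,Y), (26,Y), (27,X), (27,Y), (28,X), (28,Y)
ranks: 7->1, 9->2, 13->3, 14->4, 21->5.5, 21->5.5, 22->7, 24->8, 25->9, 26->10, 27->11.5, 27->11.5, 28->13.5, 28->13.5
Step 2: Rank sum for X: R1 = 1 + 2 + 4 + 5.5 + 7 + 8 + 11.5 + 13.5 = 52.5.
Step 3: U_X = R1 - n1(n1+1)/2 = 52.5 - 8*9/2 = 52.5 - 36 = 16.5.
       U_Y = n1*n2 - U_X = 48 - 16.5 = 31.5.
Step 4: Ties are present, so use the tie-corrected normal approximation (with continuity correction) for the p-value.
Step 5: p-value = 0.364571; compare to alpha = 0.1. fail to reject H0.

U_X = 16.5, p = 0.364571, fail to reject H0 at alpha = 0.1.


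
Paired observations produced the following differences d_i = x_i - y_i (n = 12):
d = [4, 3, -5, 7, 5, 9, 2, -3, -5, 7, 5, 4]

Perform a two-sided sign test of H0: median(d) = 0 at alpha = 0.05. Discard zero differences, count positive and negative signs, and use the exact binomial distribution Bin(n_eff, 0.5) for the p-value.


Step 1: Discard zero differences. Original n = 12; n_eff = number of nonzero differences = 12.
Nonzero differences (with sign): +4, +3, -5, +7, +5, +9, +2, -3, -5, +7, +5, +4
Step 2: Count signs: positive = 9, negative = 3.
Step 3: Under H0: P(positive) = 0.5, so the number of positives S ~ Bin(12, 0.5).
Step 4: Two-sided exact p-value = sum of Bin(12,0.5) probabilities at or below the observed probability = 0.145996.
Step 5: alpha = 0.05. fail to reject H0.

n_eff = 12, pos = 9, neg = 3, p = 0.145996, fail to reject H0.


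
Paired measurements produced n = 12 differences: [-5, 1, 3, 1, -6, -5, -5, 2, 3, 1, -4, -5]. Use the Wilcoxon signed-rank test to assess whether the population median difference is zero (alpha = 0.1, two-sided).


Step 1: Drop any zero differences (none here) and take |d_i|.
|d| = [5, 1, 3, 1, 6, 5, 5, 2, 3, 1, 4, 5]
Step 2: Midrank |d_i| (ties get averaged ranks).
ranks: |5|->9.5, |1|->2, |3|->5.5, |1|->2, |6|->12, |5|->9.5, |5|->9.5, |2|->4, |3|->5.5, |1|->2, |4|->7, |5|->9.5
Step 3: Attach original signs; sum ranks with positive sign and with negative sign.
W+ = 2 + 5.5 + 2 + 4 + 5.5 + 2 = 21
W- = 9.5 + 12 + 9.5 + 9.5 + 7 + 9.5 = 57
(Check: W+ + W- = 78 should equal n(n+1)/2 = 78.)
Step 4: Test statistic W = min(W+, W-) = 21.
Step 5: Ties in |d|, so use the tie-corrected normal approximation.
        E[W] = n(n+1)/4 = 12*13/4 = 39.
        Tie groups: |d|=1 (t=3), |d|=3 (t=2), |d|=5 (t=4); sum(t^3 - t) = 90.
        Var[W] = n(n+1)(2n+1)/24 - sum(t^3-t)/48 = 3900/24 - 90/48 = 160.625.
        z = (W - E[W]) / sqrt(Var[W]) = (21 - 39) / 12.6738 = -1.4203.
        Two-sided p = 2*Phi(z) = 0.155534.
Step 6: alpha = 0.1. fail to reject H0.

W+ = 21, W- = 57, W = min = 21, p = 0.155534, fail to reject H0.


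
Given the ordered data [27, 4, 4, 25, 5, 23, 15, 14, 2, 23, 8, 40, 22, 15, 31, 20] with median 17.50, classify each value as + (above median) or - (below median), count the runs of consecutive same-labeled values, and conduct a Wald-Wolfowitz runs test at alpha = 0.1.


Step 1: Compute median = 17.50; label A = above, B = below.
Labels in order: ABBABABBBABAABAA  (n_A = 8, n_B = 8)
Step 2: Count runs R = 11.
Step 3: Under H0 (random ordering), E[R] = 2*n_A*n_B/(n_A+n_B) + 1 = 2*8*8/16 + 1 = 9.0000.
        Var[R] = 2*n_A*n_B*(2*n_A*n_B - n_A - n_B) / ((n_A+n_B)^2 * (n_A+n_B-1)) = 14336/3840 = 3.7333.
        SD[R] = 1.9322.
Step 4: Continuity-corrected z = (R - 0.5 - E[R]) / SD[R] = (11 - 0.5 - 9.0000) / 1.9322 = 0.7763.
Step 5: Two-sided p-value via normal approximation = 2*(1 - Phi(|z|)) = 0.437558.
Step 6: alpha = 0.1. fail to reject H0.

R = 11, z = 0.7763, p = 0.437558, fail to reject H0.


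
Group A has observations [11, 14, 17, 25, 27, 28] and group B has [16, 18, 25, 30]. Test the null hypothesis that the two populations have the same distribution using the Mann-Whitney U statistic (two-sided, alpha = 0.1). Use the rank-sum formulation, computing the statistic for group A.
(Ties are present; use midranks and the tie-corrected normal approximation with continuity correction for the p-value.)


Step 1: Combine and sort all 10 observations; assign midranks.
sorted (value, group): (11,X), (14,X), (16,Y), (17,X), (18,Y), (25,X), (25,Y), (27,X), (28,X), (30,Y)
ranks: 11->1, 14->2, 16->3, 17->4, 18->5, 25->6.5, 25->6.5, 27->8, 28->9, 30->10
Step 2: Rank sum for X: R1 = 1 + 2 + 4 + 6.5 + 8 + 9 = 30.5.
Step 3: U_X = R1 - n1(n1+1)/2 = 30.5 - 6*7/2 = 30.5 - 21 = 9.5.
       U_Y = n1*n2 - U_X = 24 - 9.5 = 14.5.
Step 4: Ties are present, so use the tie-corrected normal approximation (with continuity correction) for the p-value.
Step 5: p-value = 0.668870; compare to alpha = 0.1. fail to reject H0.

U_X = 9.5, p = 0.668870, fail to reject H0 at alpha = 0.1.


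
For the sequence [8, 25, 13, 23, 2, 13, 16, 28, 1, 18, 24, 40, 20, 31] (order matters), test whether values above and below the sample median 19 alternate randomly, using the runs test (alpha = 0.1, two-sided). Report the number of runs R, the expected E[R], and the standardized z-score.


Step 1: Compute median = 19; label A = above, B = below.
Labels in order: BABABBBABBAAAA  (n_A = 7, n_B = 7)
Step 2: Count runs R = 8.
Step 3: Under H0 (random ordering), E[R] = 2*n_A*n_B/(n_A+n_B) + 1 = 2*7*7/14 + 1 = 8.0000.
        Var[R] = 2*n_A*n_B*(2*n_A*n_B - n_A - n_B) / ((n_A+n_B)^2 * (n_A+n_B-1)) = 8232/2548 = 3.2308.
        SD[R] = 1.7974.
Step 4: R = E[R], so z = 0 with no continuity correction.
Step 5: Two-sided p-value via normal approximation = 2*(1 - Phi(|z|)) = 1.000000.
Step 6: alpha = 0.1. fail to reject H0.

R = 8, z = 0.0000, p = 1.000000, fail to reject H0.


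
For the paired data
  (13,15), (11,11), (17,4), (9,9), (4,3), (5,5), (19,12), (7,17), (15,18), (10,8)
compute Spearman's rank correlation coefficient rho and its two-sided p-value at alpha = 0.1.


Step 1: Rank x and y separately (midranks; no ties here).
rank(x): 13->7, 11->6, 17->9, 9->4, 4->1, 5->2, 19->10, 7->3, 15->8, 10->5
rank(y): 15->8, 11->6, 4->2, 9->5, 3->1, 5->3, 12->7, 17->9, 18->10, 8->4
Step 2: d_i = R_x(i) - R_y(i); compute d_i^2.
  (7-8)^2=1, (6-6)^2=0, (9-2)^2=49, (4-5)^2=1, (1-1)^2=0, (2-3)^2=1, (10-7)^2=9, (3-9)^2=36, (8-10)^2=4, (5-4)^2=1
sum(d^2) = 102.
Step 3: rho = 1 - 6*102 / (10*(10^2 - 1)) = 1 - 612/990 = 0.381818.
Step 4: Under H0, t = rho * sqrt((n-2)/(1-rho^2)) = 1.1685 ~ t(8).
Step 5: Two-sided p-value from the t-distribution with 8 df = 0.276255.
Step 6: alpha = 0.1. fail to reject H0.

rho = 0.3818, p = 0.276255, fail to reject H0 at alpha = 0.1.


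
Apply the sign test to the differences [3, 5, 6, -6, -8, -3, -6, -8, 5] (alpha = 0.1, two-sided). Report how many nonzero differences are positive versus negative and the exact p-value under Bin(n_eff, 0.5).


Step 1: Discard zero differences. Original n = 9; n_eff = number of nonzero differences = 9.
Nonzero differences (with sign): +3, +5, +6, -6, -8, -3, -6, -8, +5
Step 2: Count signs: positive = 4, negative = 5.
Step 3: Under H0: P(positive) = 0.5, so the number of positives S ~ Bin(9, 0.5).
Step 4: Two-sided exact p-value = sum of Bin(9,0.5) probabilities at or below the observed probability = 1.000000.
Step 5: alpha = 0.1. fail to reject H0.

n_eff = 9, pos = 4, neg = 5, p = 1.000000, fail to reject H0.


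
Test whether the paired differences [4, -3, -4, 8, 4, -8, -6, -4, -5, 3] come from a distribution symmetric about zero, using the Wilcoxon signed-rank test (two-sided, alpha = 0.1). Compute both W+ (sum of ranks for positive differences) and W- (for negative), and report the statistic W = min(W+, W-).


Step 1: Drop any zero differences (none here) and take |d_i|.
|d| = [4, 3, 4, 8, 4, 8, 6, 4, 5, 3]
Step 2: Midrank |d_i| (ties get averaged ranks).
ranks: |4|->4.5, |3|->1.5, |4|->4.5, |8|->9.5, |4|->4.5, |8|->9.5, |6|->8, |4|->4.5, |5|->7, |3|->1.5
Step 3: Attach original signs; sum ranks with positive sign and with negative sign.
W+ = 4.5 + 9.5 + 4.5 + 1.5 = 20
W- = 1.5 + 4.5 + 9.5 + 8 + 4.5 + 7 = 35
(Check: W+ + W- = 55 should equal n(n+1)/2 = 55.)
Step 4: Test statistic W = min(W+, W-) = 20.
Step 5: Ties in |d|, so use the tie-corrected normal approximation.
        E[W] = n(n+1)/4 = 10*11/4 = 27.5.
        Tie groups: |d|=3 (t=2), |d|=4 (t=4), |d|=8 (t=2); sum(t^3 - t) = 72.
        Var[W] = n(n+1)(2n+1)/24 - sum(t^3-t)/48 = 2310/24 - 72/48 = 94.75.
        z = (W - E[W]) / sqrt(Var[W]) = (20 - 27.5) / 9.7340 = -0.7705.
        Two-sided p = 2*Phi(z) = 0.441004.
Step 6: alpha = 0.1. fail to reject H0.

W+ = 20, W- = 35, W = min = 20, p = 0.441004, fail to reject H0.


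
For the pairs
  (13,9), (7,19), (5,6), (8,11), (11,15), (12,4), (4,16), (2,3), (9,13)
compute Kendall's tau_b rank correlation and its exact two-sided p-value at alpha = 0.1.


Step 1: Enumerate the 36 unordered pairs (i,j) with i<j and classify each by sign(x_j-x_i) * sign(y_j-y_i).
  (1,2):dx=-6,dy=+10->D; (1,3):dx=-8,dy=-3->C; (1,4):dx=-5,dy=+2->D; (1,5):dx=-2,dy=+6->D
  (1,6):dx=-1,dy=-5->C; (1,7):dx=-9,dy=+7->D; (1,8):dx=-11,dy=-6->C; (1,9):dx=-4,dy=+4->D
  (2,3):dx=-2,dy=-13->C; (2,4):dx=+1,dy=-8->D; (2,5):dx=+4,dy=-4->D; (2,6):dx=+5,dy=-15->D
  (2,7):dx=-3,dy=-3->C; (2,8):dx=-5,dy=-16->C; (2,9):dx=+2,dy=-6->D; (3,4):dx=+3,dy=+5->C
  (3,5):dx=+6,dy=+9->C; (3,6):dx=+7,dy=-2->D; (3,7):dx=-1,dy=+10->D; (3,8):dx=-3,dy=-3->C
  (3,9):dx=+4,dy=+7->C; (4,5):dx=+3,dy=+4->C; (4,6):dx=+4,dy=-7->D; (4,7):dx=-4,dy=+5->D
  (4,8):dx=-6,dy=-8->C; (4,9):dx=+1,dy=+2->C; (5,6):dx=+1,dy=-11->D; (5,7):dx=-7,dy=+1->D
  (5,8):dx=-9,dy=-12->C; (5,9):dx=-2,dy=-2->C; (6,7):dx=-8,dy=+12->D; (6,8):dx=-10,dy=-1->C
  (6,9):dx=-3,dy=+9->D; (7,8):dx=-2,dy=-13->C; (7,9):dx=+5,dy=-3->D; (8,9):dx=+7,dy=+10->C
Step 2: C = 18, D = 18, total pairs = 36.
Step 3: tau = (C - D)/(n(n-1)/2) = (18 - 18)/36 = 0.000000.
Step 4: Exact two-sided p-value (enumerate n! = 362880 permutations of y under H0): p = 1.000000.
Step 5: alpha = 0.1. fail to reject H0.

tau_b = 0.0000 (C=18, D=18), p = 1.000000, fail to reject H0.


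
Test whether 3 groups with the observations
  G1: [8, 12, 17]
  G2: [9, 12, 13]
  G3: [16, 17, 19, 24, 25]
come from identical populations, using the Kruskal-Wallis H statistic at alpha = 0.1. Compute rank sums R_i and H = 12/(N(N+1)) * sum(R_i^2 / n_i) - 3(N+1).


Step 1: Combine all N = 11 observations and assign midranks.
sorted (value, group, rank): (8,G1,1), (9,G2,2), (12,G1,3.5), (12,G2,3.5), (13,G2,5), (16,G3,6), (17,G1,7.5), (17,G3,7.5), (19,G3,9), (24,G3,10), (25,G3,11)
Step 2: Sum ranks within each group.
R_1 = 12 (n_1 = 3)
R_2 = 10.5 (n_2 = 3)
R_3 = 43.5 (n_3 = 5)
Step 3: H = 12/(N(N+1)) * sum(R_i^2/n_i) - 3(N+1)
     = 12/(11*12) * (12^2/3 + 10.5^2/3 + 43.5^2/5) - 3*12
     = 0.090909 * 463.2 - 36
     = 6.109091.
Step 4: Ties present; correction factor C = 1 - 12/(11^3 - 11) = 0.990909. Corrected H = 6.109091 / 0.990909 = 6.165138.
Step 5: Under H0, H ~ chi^2(2); p-value = 0.045841.
Step 6: alpha = 0.1. reject H0.

H = 6.1651, df = 2, p = 0.045841, reject H0.


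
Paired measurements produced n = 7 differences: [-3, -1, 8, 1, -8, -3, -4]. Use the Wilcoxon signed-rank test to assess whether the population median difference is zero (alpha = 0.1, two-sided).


Step 1: Drop any zero differences (none here) and take |d_i|.
|d| = [3, 1, 8, 1, 8, 3, 4]
Step 2: Midrank |d_i| (ties get averaged ranks).
ranks: |3|->3.5, |1|->1.5, |8|->6.5, |1|->1.5, |8|->6.5, |3|->3.5, |4|->5
Step 3: Attach original signs; sum ranks with positive sign and with negative sign.
W+ = 6.5 + 1.5 = 8
W- = 3.5 + 1.5 + 6.5 + 3.5 + 5 = 20
(Check: W+ + W- = 28 should equal n(n+1)/2 = 28.)
Step 4: Test statistic W = min(W+, W-) = 8.
Step 5: Ties in |d|, so use the tie-corrected normal approximation.
        E[W] = n(n+1)/4 = 7*8/4 = 14.
        Tie groups: |d|=1 (t=2), |d|=3 (t=2), |d|=8 (t=2); sum(t^3 - t) = 18.
        Var[W] = n(n+1)(2n+1)/24 - sum(t^3-t)/48 = 840/24 - 18/48 = 34.625.
        z = (W - E[W]) / sqrt(Var[W]) = (8 - 14) / 5.8843 = -1.0197.
        Two-sided p = 2*Phi(z) = 0.307889.
Step 6: alpha = 0.1. fail to reject H0.

W+ = 8, W- = 20, W = min = 8, p = 0.307889, fail to reject H0.


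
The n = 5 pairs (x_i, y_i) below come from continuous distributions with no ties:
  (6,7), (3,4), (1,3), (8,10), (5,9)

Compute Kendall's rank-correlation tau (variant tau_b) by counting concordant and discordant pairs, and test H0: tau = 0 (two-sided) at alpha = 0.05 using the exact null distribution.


Step 1: Enumerate the 10 unordered pairs (i,j) with i<j and classify each by sign(x_j-x_i) * sign(y_j-y_i).
  (1,2):dx=-3,dy=-3->C; (1,3):dx=-5,dy=-4->C; (1,4):dx=+2,dy=+3->C; (1,5):dx=-1,dy=+2->D
  (2,3):dx=-2,dy=-1->C; (2,4):dx=+5,dy=+6->C; (2,5):dx=+2,dy=+5->C; (3,4):dx=+7,dy=+7->C
  (3,5):dx=+4,dy=+6->C; (4,5):dx=-3,dy=-1->C
Step 2: C = 9, D = 1, total pairs = 10.
Step 3: tau = (C - D)/(n(n-1)/2) = (9 - 1)/10 = 0.800000.
Step 4: Exact two-sided p-value (enumerate n! = 120 permutations of y under H0): p = 0.083333.
Step 5: alpha = 0.05. fail to reject H0.

tau_b = 0.8000 (C=9, D=1), p = 0.083333, fail to reject H0.
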